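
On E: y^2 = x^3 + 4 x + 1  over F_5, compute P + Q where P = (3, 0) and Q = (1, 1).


P != Q, so use the chord formula.
s = (y2 - y1) / (x2 - x1) = (1) / (3) mod 5 = 2
x3 = s^2 - x1 - x2 mod 5 = 2^2 - 3 - 1 = 0
y3 = s (x1 - x3) - y1 mod 5 = 2 * (3 - 0) - 0 = 1

P + Q = (0, 1)


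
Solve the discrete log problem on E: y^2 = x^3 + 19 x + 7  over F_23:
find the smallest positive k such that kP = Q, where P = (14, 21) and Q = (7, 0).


Enumerate multiples of P until we hit Q = (7, 0):
  1P = (14, 21)
  2P = (13, 17)
  3P = (12, 10)
  4P = (10, 1)
  5P = (1, 21)
  6P = (8, 2)
  7P = (4, 3)
  8P = (11, 12)
  9P = (7, 0)
Match found at i = 9.

k = 9


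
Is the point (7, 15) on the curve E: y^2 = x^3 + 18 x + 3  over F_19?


Check whether y^2 = x^3 + 18 x + 3 (mod 19) for (x, y) = (7, 15).
LHS: y^2 = 15^2 mod 19 = 16
RHS: x^3 + 18 x + 3 = 7^3 + 18*7 + 3 mod 19 = 16
LHS = RHS

Yes, on the curve


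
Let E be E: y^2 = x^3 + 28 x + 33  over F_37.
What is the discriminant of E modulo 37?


4 a^3 + 27 b^2 = 4*28^3 + 27*33^2 = 87808 + 29403 = 117211
Delta = -16 * (117211) = -1875376
Delta mod 37 = 6

Delta = 6 (mod 37)


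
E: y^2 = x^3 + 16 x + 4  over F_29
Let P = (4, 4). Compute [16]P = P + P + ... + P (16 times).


k = 16 = 10000_2 (binary, LSB first: 00001)
Double-and-add from P = (4, 4):
  bit 0 = 0: acc unchanged = O
  bit 1 = 0: acc unchanged = O
  bit 2 = 0: acc unchanged = O
  bit 3 = 0: acc unchanged = O
  bit 4 = 1: acc = O + (15, 9) = (15, 9)

16P = (15, 9)


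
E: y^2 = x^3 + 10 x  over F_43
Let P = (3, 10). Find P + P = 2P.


Doubling: s = (3 x1^2 + a) / (2 y1)
s = (3*3^2 + 10) / (2*10) mod 43 = 4
x3 = s^2 - 2 x1 mod 43 = 4^2 - 2*3 = 10
y3 = s (x1 - x3) - y1 mod 43 = 4 * (3 - 10) - 10 = 5

2P = (10, 5)


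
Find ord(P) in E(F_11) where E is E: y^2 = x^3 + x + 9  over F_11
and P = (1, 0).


Compute successive multiples of P until we hit O:
  1P = (1, 0)
  2P = O

ord(P) = 2


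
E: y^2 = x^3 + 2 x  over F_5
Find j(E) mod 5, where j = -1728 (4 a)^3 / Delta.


Delta = -16(4 a^3 + 27 b^2) mod 5 = 3
-1728 * (4 a)^3 = -1728 * (4*2)^3 mod 5 = 4
j = 4 * 3^(-1) mod 5 = 3

j = 3 (mod 5)


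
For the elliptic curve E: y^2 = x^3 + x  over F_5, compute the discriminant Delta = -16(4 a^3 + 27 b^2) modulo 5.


4 a^3 + 27 b^2 = 4*1^3 + 27*0^2 = 4 + 0 = 4
Delta = -16 * (4) = -64
Delta mod 5 = 1

Delta = 1 (mod 5)


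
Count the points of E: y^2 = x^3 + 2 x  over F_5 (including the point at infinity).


For each x in F_5, count y with y^2 = x^3 + 2 x + 0 mod 5:
  x = 0: RHS = 0, y in [0]  -> 1 point(s)
Affine points: 1. Add the point at infinity: total = 2.

#E(F_5) = 2


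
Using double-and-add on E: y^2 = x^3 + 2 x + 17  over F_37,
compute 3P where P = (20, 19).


k = 3 = 11_2 (binary, LSB first: 11)
Double-and-add from P = (20, 19):
  bit 0 = 1: acc = O + (20, 19) = (20, 19)
  bit 1 = 1: acc = (20, 19) + (25, 2) = (8, 29)

3P = (8, 29)


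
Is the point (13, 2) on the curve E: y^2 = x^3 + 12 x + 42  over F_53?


Check whether y^2 = x^3 + 12 x + 42 (mod 53) for (x, y) = (13, 2).
LHS: y^2 = 2^2 mod 53 = 4
RHS: x^3 + 12 x + 42 = 13^3 + 12*13 + 42 mod 53 = 10
LHS != RHS

No, not on the curve


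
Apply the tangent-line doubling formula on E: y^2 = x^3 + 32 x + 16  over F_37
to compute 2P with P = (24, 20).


Doubling: s = (3 x1^2 + a) / (2 y1)
s = (3*24^2 + 32) / (2*20) mod 37 = 7
x3 = s^2 - 2 x1 mod 37 = 7^2 - 2*24 = 1
y3 = s (x1 - x3) - y1 mod 37 = 7 * (24 - 1) - 20 = 30

2P = (1, 30)


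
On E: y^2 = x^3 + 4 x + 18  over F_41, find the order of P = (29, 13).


Compute successive multiples of P until we hit O:
  1P = (29, 13)
  2P = (25, 32)
  3P = (7, 26)
  4P = (30, 23)
  5P = (0, 31)
  6P = (4, 4)
  7P = (12, 21)
  8P = (32, 27)
  ... (continuing to 51P)
  51P = O

ord(P) = 51


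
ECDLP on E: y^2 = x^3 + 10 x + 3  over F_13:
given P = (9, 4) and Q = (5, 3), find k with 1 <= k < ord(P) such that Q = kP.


Enumerate multiples of P until we hit Q = (5, 3):
  1P = (9, 4)
  2P = (11, 1)
  3P = (5, 3)
Match found at i = 3.

k = 3


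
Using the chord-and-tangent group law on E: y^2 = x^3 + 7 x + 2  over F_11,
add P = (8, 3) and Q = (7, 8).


P != Q, so use the chord formula.
s = (y2 - y1) / (x2 - x1) = (5) / (10) mod 11 = 6
x3 = s^2 - x1 - x2 mod 11 = 6^2 - 8 - 7 = 10
y3 = s (x1 - x3) - y1 mod 11 = 6 * (8 - 10) - 3 = 7

P + Q = (10, 7)


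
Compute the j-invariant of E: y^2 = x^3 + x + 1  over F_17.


Delta = -16(4 a^3 + 27 b^2) mod 17 = 14
-1728 * (4 a)^3 = -1728 * (4*1)^3 mod 17 = 10
j = 10 * 14^(-1) mod 17 = 8

j = 8 (mod 17)


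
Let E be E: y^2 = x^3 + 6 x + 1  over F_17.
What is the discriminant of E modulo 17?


4 a^3 + 27 b^2 = 4*6^3 + 27*1^2 = 864 + 27 = 891
Delta = -16 * (891) = -14256
Delta mod 17 = 7

Delta = 7 (mod 17)


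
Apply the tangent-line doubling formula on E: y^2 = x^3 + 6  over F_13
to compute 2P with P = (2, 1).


Doubling: s = (3 x1^2 + a) / (2 y1)
s = (3*2^2 + 0) / (2*1) mod 13 = 6
x3 = s^2 - 2 x1 mod 13 = 6^2 - 2*2 = 6
y3 = s (x1 - x3) - y1 mod 13 = 6 * (2 - 6) - 1 = 1

2P = (6, 1)


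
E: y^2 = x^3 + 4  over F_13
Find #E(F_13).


For each x in F_13, count y with y^2 = x^3 + 0 x + 4 mod 13:
  x = 0: RHS = 4, y in [2, 11]  -> 2 point(s)
  x = 2: RHS = 12, y in [5, 8]  -> 2 point(s)
  x = 4: RHS = 3, y in [4, 9]  -> 2 point(s)
  x = 5: RHS = 12, y in [5, 8]  -> 2 point(s)
  x = 6: RHS = 12, y in [5, 8]  -> 2 point(s)
  x = 7: RHS = 9, y in [3, 10]  -> 2 point(s)
  x = 8: RHS = 9, y in [3, 10]  -> 2 point(s)
  x = 10: RHS = 3, y in [4, 9]  -> 2 point(s)
  x = 11: RHS = 9, y in [3, 10]  -> 2 point(s)
  x = 12: RHS = 3, y in [4, 9]  -> 2 point(s)
Affine points: 20. Add the point at infinity: total = 21.

#E(F_13) = 21


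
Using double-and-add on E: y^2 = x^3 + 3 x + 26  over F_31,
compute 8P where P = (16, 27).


k = 8 = 1000_2 (binary, LSB first: 0001)
Double-and-add from P = (16, 27):
  bit 0 = 0: acc unchanged = O
  bit 1 = 0: acc unchanged = O
  bit 2 = 0: acc unchanged = O
  bit 3 = 1: acc = O + (10, 23) = (10, 23)

8P = (10, 23)


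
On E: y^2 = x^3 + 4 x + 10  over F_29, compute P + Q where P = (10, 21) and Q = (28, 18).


P != Q, so use the chord formula.
s = (y2 - y1) / (x2 - x1) = (26) / (18) mod 29 = 24
x3 = s^2 - x1 - x2 mod 29 = 24^2 - 10 - 28 = 16
y3 = s (x1 - x3) - y1 mod 29 = 24 * (10 - 16) - 21 = 9

P + Q = (16, 9)


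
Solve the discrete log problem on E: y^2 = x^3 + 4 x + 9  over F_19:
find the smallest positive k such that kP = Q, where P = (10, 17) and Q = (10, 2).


Enumerate multiples of P until we hit Q = (10, 2):
  1P = (10, 17)
  2P = (18, 2)
  3P = (15, 9)
  4P = (11, 15)
  5P = (2, 5)
  6P = (14, 15)
  7P = (0, 16)
  8P = (13, 15)
  9P = (7, 0)
  10P = (13, 4)
  11P = (0, 3)
  12P = (14, 4)
  13P = (2, 14)
  14P = (11, 4)
  15P = (15, 10)
  16P = (18, 17)
  17P = (10, 2)
Match found at i = 17.

k = 17


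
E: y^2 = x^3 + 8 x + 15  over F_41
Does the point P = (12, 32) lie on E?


Check whether y^2 = x^3 + 8 x + 15 (mod 41) for (x, y) = (12, 32).
LHS: y^2 = 32^2 mod 41 = 40
RHS: x^3 + 8 x + 15 = 12^3 + 8*12 + 15 mod 41 = 35
LHS != RHS

No, not on the curve


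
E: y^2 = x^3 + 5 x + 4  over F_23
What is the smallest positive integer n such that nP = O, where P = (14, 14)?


Compute successive multiples of P until we hit O:
  1P = (14, 14)
  2P = (19, 14)
  3P = (13, 9)
  4P = (21, 20)
  5P = (0, 21)
  6P = (15, 21)
  7P = (20, 13)
  8P = (5, 19)
  ... (continuing to 20P)
  20P = O

ord(P) = 20


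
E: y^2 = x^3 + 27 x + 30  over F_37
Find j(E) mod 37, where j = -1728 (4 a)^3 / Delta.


Delta = -16(4 a^3 + 27 b^2) mod 37 = 23
-1728 * (4 a)^3 = -1728 * (4*27)^3 mod 37 = 36
j = 36 * 23^(-1) mod 37 = 8

j = 8 (mod 37)


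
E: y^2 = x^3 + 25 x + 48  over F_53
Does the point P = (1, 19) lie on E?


Check whether y^2 = x^3 + 25 x + 48 (mod 53) for (x, y) = (1, 19).
LHS: y^2 = 19^2 mod 53 = 43
RHS: x^3 + 25 x + 48 = 1^3 + 25*1 + 48 mod 53 = 21
LHS != RHS

No, not on the curve


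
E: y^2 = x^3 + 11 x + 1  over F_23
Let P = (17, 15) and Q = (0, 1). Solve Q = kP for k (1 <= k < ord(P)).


Enumerate multiples of P until we hit Q = (0, 1):
  1P = (17, 15)
  2P = (2, 10)
  3P = (22, 14)
  4P = (19, 13)
  5P = (11, 2)
  6P = (8, 16)
  7P = (0, 1)
Match found at i = 7.

k = 7


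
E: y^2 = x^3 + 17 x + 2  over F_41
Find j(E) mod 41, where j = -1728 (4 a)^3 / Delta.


Delta = -16(4 a^3 + 27 b^2) mod 41 = 32
-1728 * (4 a)^3 = -1728 * (4*17)^3 mod 41 = 23
j = 23 * 32^(-1) mod 41 = 2

j = 2 (mod 41)


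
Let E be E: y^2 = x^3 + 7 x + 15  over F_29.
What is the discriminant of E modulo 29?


4 a^3 + 27 b^2 = 4*7^3 + 27*15^2 = 1372 + 6075 = 7447
Delta = -16 * (7447) = -119152
Delta mod 29 = 9

Delta = 9 (mod 29)


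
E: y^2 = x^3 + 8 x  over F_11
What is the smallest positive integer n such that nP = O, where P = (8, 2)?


Compute successive multiples of P until we hit O:
  1P = (8, 2)
  2P = (9, 3)
  3P = (6, 0)
  4P = (9, 8)
  5P = (8, 9)
  6P = O

ord(P) = 6


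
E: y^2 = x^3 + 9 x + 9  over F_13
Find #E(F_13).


For each x in F_13, count y with y^2 = x^3 + 9 x + 9 mod 13:
  x = 0: RHS = 9, y in [3, 10]  -> 2 point(s)
  x = 2: RHS = 9, y in [3, 10]  -> 2 point(s)
  x = 5: RHS = 10, y in [6, 7]  -> 2 point(s)
  x = 7: RHS = 12, y in [5, 8]  -> 2 point(s)
  x = 9: RHS = 0, y in [0]  -> 1 point(s)
  x = 11: RHS = 9, y in [3, 10]  -> 2 point(s)
  x = 12: RHS = 12, y in [5, 8]  -> 2 point(s)
Affine points: 13. Add the point at infinity: total = 14.

#E(F_13) = 14


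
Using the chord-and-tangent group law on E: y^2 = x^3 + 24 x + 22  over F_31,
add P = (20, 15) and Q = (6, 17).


P != Q, so use the chord formula.
s = (y2 - y1) / (x2 - x1) = (2) / (17) mod 31 = 22
x3 = s^2 - x1 - x2 mod 31 = 22^2 - 20 - 6 = 24
y3 = s (x1 - x3) - y1 mod 31 = 22 * (20 - 24) - 15 = 21

P + Q = (24, 21)


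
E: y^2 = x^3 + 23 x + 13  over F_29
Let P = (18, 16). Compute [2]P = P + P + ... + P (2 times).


k = 2 = 10_2 (binary, LSB first: 01)
Double-and-add from P = (18, 16):
  bit 0 = 0: acc unchanged = O
  bit 1 = 1: acc = O + (2, 3) = (2, 3)

2P = (2, 3)


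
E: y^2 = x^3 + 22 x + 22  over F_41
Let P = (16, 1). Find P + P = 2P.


Doubling: s = (3 x1^2 + a) / (2 y1)
s = (3*16^2 + 22) / (2*1) mod 41 = 26
x3 = s^2 - 2 x1 mod 41 = 26^2 - 2*16 = 29
y3 = s (x1 - x3) - y1 mod 41 = 26 * (16 - 29) - 1 = 30

2P = (29, 30)


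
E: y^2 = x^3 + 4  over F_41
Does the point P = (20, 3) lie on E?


Check whether y^2 = x^3 + 0 x + 4 (mod 41) for (x, y) = (20, 3).
LHS: y^2 = 3^2 mod 41 = 9
RHS: x^3 + 0 x + 4 = 20^3 + 0*20 + 4 mod 41 = 9
LHS = RHS

Yes, on the curve


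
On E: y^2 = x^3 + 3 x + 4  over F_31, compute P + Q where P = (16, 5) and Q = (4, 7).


P != Q, so use the chord formula.
s = (y2 - y1) / (x2 - x1) = (2) / (19) mod 31 = 5
x3 = s^2 - x1 - x2 mod 31 = 5^2 - 16 - 4 = 5
y3 = s (x1 - x3) - y1 mod 31 = 5 * (16 - 5) - 5 = 19

P + Q = (5, 19)


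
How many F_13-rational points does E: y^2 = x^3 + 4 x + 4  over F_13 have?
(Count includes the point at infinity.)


For each x in F_13, count y with y^2 = x^3 + 4 x + 4 mod 13:
  x = 0: RHS = 4, y in [2, 11]  -> 2 point(s)
  x = 1: RHS = 9, y in [3, 10]  -> 2 point(s)
  x = 3: RHS = 4, y in [2, 11]  -> 2 point(s)
  x = 6: RHS = 10, y in [6, 7]  -> 2 point(s)
  x = 10: RHS = 4, y in [2, 11]  -> 2 point(s)
  x = 11: RHS = 1, y in [1, 12]  -> 2 point(s)
  x = 12: RHS = 12, y in [5, 8]  -> 2 point(s)
Affine points: 14. Add the point at infinity: total = 15.

#E(F_13) = 15


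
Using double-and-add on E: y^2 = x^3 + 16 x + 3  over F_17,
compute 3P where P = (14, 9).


k = 3 = 11_2 (binary, LSB first: 11)
Double-and-add from P = (14, 9):
  bit 0 = 1: acc = O + (14, 9) = (14, 9)
  bit 1 = 1: acc = (14, 9) + (2, 14) = (2, 3)

3P = (2, 3)


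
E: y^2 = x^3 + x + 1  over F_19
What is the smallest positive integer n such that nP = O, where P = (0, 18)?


Compute successive multiples of P until we hit O:
  1P = (0, 18)
  2P = (5, 13)
  3P = (15, 16)
  4P = (9, 6)
  5P = (16, 16)
  6P = (14, 17)
  7P = (2, 12)
  8P = (7, 3)
  ... (continuing to 21P)
  21P = O

ord(P) = 21


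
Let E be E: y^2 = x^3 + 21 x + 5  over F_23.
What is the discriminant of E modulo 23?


4 a^3 + 27 b^2 = 4*21^3 + 27*5^2 = 37044 + 675 = 37719
Delta = -16 * (37719) = -603504
Delta mod 23 = 16

Delta = 16 (mod 23)


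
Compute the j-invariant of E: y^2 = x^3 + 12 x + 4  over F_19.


Delta = -16(4 a^3 + 27 b^2) mod 19 = 11
-1728 * (4 a)^3 = -1728 * (4*12)^3 mod 19 = 12
j = 12 * 11^(-1) mod 19 = 8

j = 8 (mod 19)


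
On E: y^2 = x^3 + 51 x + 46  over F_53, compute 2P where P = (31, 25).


Doubling: s = (3 x1^2 + a) / (2 y1)
s = (3*31^2 + 51) / (2*25) mod 53 = 29
x3 = s^2 - 2 x1 mod 53 = 29^2 - 2*31 = 37
y3 = s (x1 - x3) - y1 mod 53 = 29 * (31 - 37) - 25 = 13

2P = (37, 13)


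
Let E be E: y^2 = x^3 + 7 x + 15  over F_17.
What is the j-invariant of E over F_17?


Delta = -16(4 a^3 + 27 b^2) mod 17 = 1
-1728 * (4 a)^3 = -1728 * (4*7)^3 mod 17 = 13
j = 13 * 1^(-1) mod 17 = 13

j = 13 (mod 17)


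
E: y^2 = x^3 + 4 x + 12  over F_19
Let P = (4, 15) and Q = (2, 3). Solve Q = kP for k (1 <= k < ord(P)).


Enumerate multiples of P until we hit Q = (2, 3):
  1P = (4, 15)
  2P = (1, 13)
  3P = (6, 9)
  4P = (18, 8)
  5P = (2, 3)
Match found at i = 5.

k = 5


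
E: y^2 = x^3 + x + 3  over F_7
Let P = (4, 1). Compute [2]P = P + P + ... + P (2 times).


k = 2 = 10_2 (binary, LSB first: 01)
Double-and-add from P = (4, 1):
  bit 0 = 0: acc unchanged = O
  bit 1 = 1: acc = O + (6, 6) = (6, 6)

2P = (6, 6)


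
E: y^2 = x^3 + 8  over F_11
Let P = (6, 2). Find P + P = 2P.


Doubling: s = (3 x1^2 + a) / (2 y1)
s = (3*6^2 + 0) / (2*2) mod 11 = 5
x3 = s^2 - 2 x1 mod 11 = 5^2 - 2*6 = 2
y3 = s (x1 - x3) - y1 mod 11 = 5 * (6 - 2) - 2 = 7

2P = (2, 7)


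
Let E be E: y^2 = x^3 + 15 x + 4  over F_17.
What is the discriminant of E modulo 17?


4 a^3 + 27 b^2 = 4*15^3 + 27*4^2 = 13500 + 432 = 13932
Delta = -16 * (13932) = -222912
Delta mod 17 = 9

Delta = 9 (mod 17)


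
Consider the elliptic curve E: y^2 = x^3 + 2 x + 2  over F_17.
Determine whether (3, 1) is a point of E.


Check whether y^2 = x^3 + 2 x + 2 (mod 17) for (x, y) = (3, 1).
LHS: y^2 = 1^2 mod 17 = 1
RHS: x^3 + 2 x + 2 = 3^3 + 2*3 + 2 mod 17 = 1
LHS = RHS

Yes, on the curve


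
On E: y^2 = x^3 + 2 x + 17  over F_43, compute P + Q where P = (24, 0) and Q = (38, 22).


P != Q, so use the chord formula.
s = (y2 - y1) / (x2 - x1) = (22) / (14) mod 43 = 20
x3 = s^2 - x1 - x2 mod 43 = 20^2 - 24 - 38 = 37
y3 = s (x1 - x3) - y1 mod 43 = 20 * (24 - 37) - 0 = 41

P + Q = (37, 41)


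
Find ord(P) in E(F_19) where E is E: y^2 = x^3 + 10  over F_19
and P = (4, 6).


Compute successive multiples of P until we hit O:
  1P = (4, 6)
  2P = (8, 16)
  3P = (18, 16)
  4P = (1, 7)
  5P = (12, 3)
  6P = (7, 7)
  7P = (6, 6)
  8P = (9, 13)
  ... (continuing to 19P)
  19P = O

ord(P) = 19


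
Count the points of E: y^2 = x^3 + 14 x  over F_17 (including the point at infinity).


For each x in F_17, count y with y^2 = x^3 + 14 x + 0 mod 17:
  x = 0: RHS = 0, y in [0]  -> 1 point(s)
  x = 1: RHS = 15, y in [7, 10]  -> 2 point(s)
  x = 2: RHS = 2, y in [6, 11]  -> 2 point(s)
  x = 3: RHS = 1, y in [1, 16]  -> 2 point(s)
  x = 4: RHS = 1, y in [1, 16]  -> 2 point(s)
  x = 5: RHS = 8, y in [5, 12]  -> 2 point(s)
  x = 7: RHS = 16, y in [4, 13]  -> 2 point(s)
  x = 10: RHS = 1, y in [1, 16]  -> 2 point(s)
  x = 12: RHS = 9, y in [3, 14]  -> 2 point(s)
  x = 13: RHS = 16, y in [4, 13]  -> 2 point(s)
  x = 14: RHS = 16, y in [4, 13]  -> 2 point(s)
  x = 15: RHS = 15, y in [7, 10]  -> 2 point(s)
  x = 16: RHS = 2, y in [6, 11]  -> 2 point(s)
Affine points: 25. Add the point at infinity: total = 26.

#E(F_17) = 26


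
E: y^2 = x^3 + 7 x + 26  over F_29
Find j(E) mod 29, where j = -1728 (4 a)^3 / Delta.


Delta = -16(4 a^3 + 27 b^2) mod 29 = 28
-1728 * (4 a)^3 = -1728 * (4*7)^3 mod 29 = 17
j = 17 * 28^(-1) mod 29 = 12

j = 12 (mod 29)


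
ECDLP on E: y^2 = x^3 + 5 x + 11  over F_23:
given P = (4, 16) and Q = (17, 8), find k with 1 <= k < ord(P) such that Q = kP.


Enumerate multiples of P until we hit Q = (17, 8):
  1P = (4, 16)
  2P = (21, 4)
  3P = (2, 11)
  4P = (6, 2)
  5P = (16, 22)
  6P = (9, 16)
  7P = (10, 7)
  8P = (17, 15)
  9P = (5, 0)
  10P = (17, 8)
Match found at i = 10.

k = 10


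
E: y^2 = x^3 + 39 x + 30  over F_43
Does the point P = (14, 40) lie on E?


Check whether y^2 = x^3 + 39 x + 30 (mod 43) for (x, y) = (14, 40).
LHS: y^2 = 40^2 mod 43 = 9
RHS: x^3 + 39 x + 30 = 14^3 + 39*14 + 30 mod 43 = 9
LHS = RHS

Yes, on the curve


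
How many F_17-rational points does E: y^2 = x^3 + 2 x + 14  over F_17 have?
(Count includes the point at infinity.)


For each x in F_17, count y with y^2 = x^3 + 2 x + 14 mod 17:
  x = 1: RHS = 0, y in [0]  -> 1 point(s)
  x = 2: RHS = 9, y in [3, 14]  -> 2 point(s)
  x = 3: RHS = 13, y in [8, 9]  -> 2 point(s)
  x = 4: RHS = 1, y in [1, 16]  -> 2 point(s)
  x = 5: RHS = 13, y in [8, 9]  -> 2 point(s)
  x = 6: RHS = 4, y in [2, 15]  -> 2 point(s)
  x = 8: RHS = 15, y in [7, 10]  -> 2 point(s)
  x = 9: RHS = 13, y in [8, 9]  -> 2 point(s)
  x = 12: RHS = 15, y in [7, 10]  -> 2 point(s)
  x = 14: RHS = 15, y in [7, 10]  -> 2 point(s)
  x = 15: RHS = 2, y in [6, 11]  -> 2 point(s)
Affine points: 21. Add the point at infinity: total = 22.

#E(F_17) = 22


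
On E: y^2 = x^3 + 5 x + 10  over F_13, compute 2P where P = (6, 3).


Doubling: s = (3 x1^2 + a) / (2 y1)
s = (3*6^2 + 5) / (2*3) mod 13 = 8
x3 = s^2 - 2 x1 mod 13 = 8^2 - 2*6 = 0
y3 = s (x1 - x3) - y1 mod 13 = 8 * (6 - 0) - 3 = 6

2P = (0, 6)


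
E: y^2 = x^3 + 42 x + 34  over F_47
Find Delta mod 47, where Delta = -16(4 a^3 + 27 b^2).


4 a^3 + 27 b^2 = 4*42^3 + 27*34^2 = 296352 + 31212 = 327564
Delta = -16 * (327564) = -5241024
Delta mod 47 = 40

Delta = 40 (mod 47)


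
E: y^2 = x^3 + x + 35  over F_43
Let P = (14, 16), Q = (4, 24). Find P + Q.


P != Q, so use the chord formula.
s = (y2 - y1) / (x2 - x1) = (8) / (33) mod 43 = 25
x3 = s^2 - x1 - x2 mod 43 = 25^2 - 14 - 4 = 5
y3 = s (x1 - x3) - y1 mod 43 = 25 * (14 - 5) - 16 = 37

P + Q = (5, 37)


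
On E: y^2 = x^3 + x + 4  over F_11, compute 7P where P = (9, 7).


k = 7 = 111_2 (binary, LSB first: 111)
Double-and-add from P = (9, 7):
  bit 0 = 1: acc = O + (9, 7) = (9, 7)
  bit 1 = 1: acc = (9, 7) + (2, 5) = (3, 1)
  bit 2 = 1: acc = (3, 1) + (0, 2) = (2, 6)

7P = (2, 6)


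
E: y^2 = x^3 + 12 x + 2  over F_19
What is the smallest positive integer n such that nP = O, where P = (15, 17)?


Compute successive multiples of P until we hit O:
  1P = (15, 17)
  2P = (5, 4)
  3P = (10, 18)
  4P = (10, 1)
  5P = (5, 15)
  6P = (15, 2)
  7P = O

ord(P) = 7


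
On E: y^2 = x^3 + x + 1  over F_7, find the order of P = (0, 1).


Compute successive multiples of P until we hit O:
  1P = (0, 1)
  2P = (2, 5)
  3P = (2, 2)
  4P = (0, 6)
  5P = O

ord(P) = 5


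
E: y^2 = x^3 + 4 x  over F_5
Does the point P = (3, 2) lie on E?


Check whether y^2 = x^3 + 4 x + 0 (mod 5) for (x, y) = (3, 2).
LHS: y^2 = 2^2 mod 5 = 4
RHS: x^3 + 4 x + 0 = 3^3 + 4*3 + 0 mod 5 = 4
LHS = RHS

Yes, on the curve


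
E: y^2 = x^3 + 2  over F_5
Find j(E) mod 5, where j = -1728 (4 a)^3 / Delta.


Delta = -16(4 a^3 + 27 b^2) mod 5 = 2
-1728 * (4 a)^3 = -1728 * (4*0)^3 mod 5 = 0
j = 0 * 2^(-1) mod 5 = 0

j = 0 (mod 5)


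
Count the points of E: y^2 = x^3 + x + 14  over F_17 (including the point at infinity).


For each x in F_17, count y with y^2 = x^3 + 1 x + 14 mod 17:
  x = 1: RHS = 16, y in [4, 13]  -> 2 point(s)
  x = 5: RHS = 8, y in [5, 12]  -> 2 point(s)
  x = 6: RHS = 15, y in [7, 10]  -> 2 point(s)
  x = 9: RHS = 4, y in [2, 15]  -> 2 point(s)
  x = 10: RHS = 4, y in [2, 15]  -> 2 point(s)
  x = 11: RHS = 13, y in [8, 9]  -> 2 point(s)
  x = 14: RHS = 1, y in [1, 16]  -> 2 point(s)
  x = 15: RHS = 4, y in [2, 15]  -> 2 point(s)
Affine points: 16. Add the point at infinity: total = 17.

#E(F_17) = 17


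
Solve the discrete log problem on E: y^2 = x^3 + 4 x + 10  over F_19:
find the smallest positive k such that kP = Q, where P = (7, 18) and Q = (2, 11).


Enumerate multiples of P until we hit Q = (2, 11):
  1P = (7, 18)
  2P = (10, 9)
  3P = (11, 13)
  4P = (18, 10)
  5P = (14, 13)
  6P = (2, 11)
Match found at i = 6.

k = 6


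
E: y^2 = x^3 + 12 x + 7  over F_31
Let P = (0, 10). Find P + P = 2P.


Doubling: s = (3 x1^2 + a) / (2 y1)
s = (3*0^2 + 12) / (2*10) mod 31 = 13
x3 = s^2 - 2 x1 mod 31 = 13^2 - 2*0 = 14
y3 = s (x1 - x3) - y1 mod 31 = 13 * (0 - 14) - 10 = 25

2P = (14, 25)


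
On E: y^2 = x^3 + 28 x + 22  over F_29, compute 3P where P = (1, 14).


k = 3 = 11_2 (binary, LSB first: 11)
Double-and-add from P = (1, 14):
  bit 0 = 1: acc = O + (1, 14) = (1, 14)
  bit 1 = 1: acc = (1, 14) + (2, 17) = (6, 0)

3P = (6, 0)


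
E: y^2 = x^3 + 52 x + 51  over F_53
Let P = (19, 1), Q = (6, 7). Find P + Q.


P != Q, so use the chord formula.
s = (y2 - y1) / (x2 - x1) = (6) / (40) mod 53 = 24
x3 = s^2 - x1 - x2 mod 53 = 24^2 - 19 - 6 = 21
y3 = s (x1 - x3) - y1 mod 53 = 24 * (19 - 21) - 1 = 4

P + Q = (21, 4)


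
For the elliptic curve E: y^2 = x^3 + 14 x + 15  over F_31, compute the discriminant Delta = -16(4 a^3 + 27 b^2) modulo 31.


4 a^3 + 27 b^2 = 4*14^3 + 27*15^2 = 10976 + 6075 = 17051
Delta = -16 * (17051) = -272816
Delta mod 31 = 15

Delta = 15 (mod 31)


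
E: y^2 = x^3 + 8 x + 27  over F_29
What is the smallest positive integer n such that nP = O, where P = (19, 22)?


Compute successive multiples of P until we hit O:
  1P = (19, 22)
  2P = (11, 5)
  3P = (23, 13)
  4P = (12, 13)
  5P = (18, 0)
  6P = (12, 16)
  7P = (23, 16)
  8P = (11, 24)
  ... (continuing to 10P)
  10P = O

ord(P) = 10


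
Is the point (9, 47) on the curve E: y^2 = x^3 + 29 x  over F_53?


Check whether y^2 = x^3 + 29 x + 0 (mod 53) for (x, y) = (9, 47).
LHS: y^2 = 47^2 mod 53 = 36
RHS: x^3 + 29 x + 0 = 9^3 + 29*9 + 0 mod 53 = 36
LHS = RHS

Yes, on the curve


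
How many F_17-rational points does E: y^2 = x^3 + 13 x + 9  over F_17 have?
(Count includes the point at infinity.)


For each x in F_17, count y with y^2 = x^3 + 13 x + 9 mod 17:
  x = 0: RHS = 9, y in [3, 14]  -> 2 point(s)
  x = 2: RHS = 9, y in [3, 14]  -> 2 point(s)
  x = 7: RHS = 1, y in [1, 16]  -> 2 point(s)
  x = 8: RHS = 13, y in [8, 9]  -> 2 point(s)
  x = 10: RHS = 0, y in [0]  -> 1 point(s)
  x = 11: RHS = 4, y in [2, 15]  -> 2 point(s)
  x = 15: RHS = 9, y in [3, 14]  -> 2 point(s)
Affine points: 13. Add the point at infinity: total = 14.

#E(F_17) = 14


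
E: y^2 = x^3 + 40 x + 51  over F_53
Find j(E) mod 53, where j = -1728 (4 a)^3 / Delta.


Delta = -16(4 a^3 + 27 b^2) mod 53 = 20
-1728 * (4 a)^3 = -1728 * (4*40)^3 mod 53 = 21
j = 21 * 20^(-1) mod 53 = 9

j = 9 (mod 53)


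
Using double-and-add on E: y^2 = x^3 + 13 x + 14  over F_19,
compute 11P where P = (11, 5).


k = 11 = 1011_2 (binary, LSB first: 1101)
Double-and-add from P = (11, 5):
  bit 0 = 1: acc = O + (11, 5) = (11, 5)
  bit 1 = 1: acc = (11, 5) + (4, 15) = (1, 16)
  bit 2 = 0: acc unchanged = (1, 16)
  bit 3 = 1: acc = (1, 16) + (10, 2) = (13, 9)

11P = (13, 9)


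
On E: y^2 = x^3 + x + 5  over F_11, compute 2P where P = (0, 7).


Doubling: s = (3 x1^2 + a) / (2 y1)
s = (3*0^2 + 1) / (2*7) mod 11 = 4
x3 = s^2 - 2 x1 mod 11 = 4^2 - 2*0 = 5
y3 = s (x1 - x3) - y1 mod 11 = 4 * (0 - 5) - 7 = 6

2P = (5, 6)


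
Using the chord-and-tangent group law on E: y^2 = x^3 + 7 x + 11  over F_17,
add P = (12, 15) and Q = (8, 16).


P != Q, so use the chord formula.
s = (y2 - y1) / (x2 - x1) = (1) / (13) mod 17 = 4
x3 = s^2 - x1 - x2 mod 17 = 4^2 - 12 - 8 = 13
y3 = s (x1 - x3) - y1 mod 17 = 4 * (12 - 13) - 15 = 15

P + Q = (13, 15)


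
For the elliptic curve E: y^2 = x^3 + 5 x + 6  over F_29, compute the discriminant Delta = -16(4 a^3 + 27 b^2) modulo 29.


4 a^3 + 27 b^2 = 4*5^3 + 27*6^2 = 500 + 972 = 1472
Delta = -16 * (1472) = -23552
Delta mod 29 = 25

Delta = 25 (mod 29)


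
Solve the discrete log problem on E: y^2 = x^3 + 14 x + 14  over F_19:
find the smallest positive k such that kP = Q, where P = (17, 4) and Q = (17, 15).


Enumerate multiples of P until we hit Q = (17, 15):
  1P = (17, 4)
  2P = (11, 6)
  3P = (8, 12)
  4P = (3, 11)
  5P = (4, 18)
  6P = (14, 3)
  7P = (5, 0)
  8P = (14, 16)
  9P = (4, 1)
  10P = (3, 8)
  11P = (8, 7)
  12P = (11, 13)
  13P = (17, 15)
Match found at i = 13.

k = 13


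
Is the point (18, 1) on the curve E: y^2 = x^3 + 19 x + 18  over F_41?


Check whether y^2 = x^3 + 19 x + 18 (mod 41) for (x, y) = (18, 1).
LHS: y^2 = 1^2 mod 41 = 1
RHS: x^3 + 19 x + 18 = 18^3 + 19*18 + 18 mod 41 = 1
LHS = RHS

Yes, on the curve


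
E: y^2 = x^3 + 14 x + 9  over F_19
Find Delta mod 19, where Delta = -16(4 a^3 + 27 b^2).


4 a^3 + 27 b^2 = 4*14^3 + 27*9^2 = 10976 + 2187 = 13163
Delta = -16 * (13163) = -210608
Delta mod 19 = 7

Delta = 7 (mod 19)


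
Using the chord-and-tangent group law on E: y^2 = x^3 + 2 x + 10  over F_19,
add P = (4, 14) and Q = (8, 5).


P != Q, so use the chord formula.
s = (y2 - y1) / (x2 - x1) = (10) / (4) mod 19 = 12
x3 = s^2 - x1 - x2 mod 19 = 12^2 - 4 - 8 = 18
y3 = s (x1 - x3) - y1 mod 19 = 12 * (4 - 18) - 14 = 8

P + Q = (18, 8)


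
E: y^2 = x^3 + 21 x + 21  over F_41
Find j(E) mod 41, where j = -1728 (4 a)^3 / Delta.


Delta = -16(4 a^3 + 27 b^2) mod 41 = 7
-1728 * (4 a)^3 = -1728 * (4*21)^3 mod 41 = 34
j = 34 * 7^(-1) mod 41 = 40

j = 40 (mod 41)


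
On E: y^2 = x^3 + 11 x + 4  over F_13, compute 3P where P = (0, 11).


k = 3 = 11_2 (binary, LSB first: 11)
Double-and-add from P = (0, 11):
  bit 0 = 1: acc = O + (0, 11) = (0, 11)
  bit 1 = 1: acc = (0, 11) + (10, 10) = (6, 0)

3P = (6, 0)


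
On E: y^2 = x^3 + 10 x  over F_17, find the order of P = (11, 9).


Compute successive multiples of P until we hit O:
  1P = (11, 9)
  2P = (13, 10)
  3P = (6, 2)
  4P = (4, 11)
  5P = (0, 0)
  6P = (4, 6)
  7P = (6, 15)
  8P = (13, 7)
  ... (continuing to 10P)
  10P = O

ord(P) = 10


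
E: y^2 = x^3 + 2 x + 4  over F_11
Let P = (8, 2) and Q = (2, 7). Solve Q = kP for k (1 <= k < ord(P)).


Enumerate multiples of P until we hit Q = (2, 7):
  1P = (8, 2)
  2P = (7, 8)
  3P = (10, 10)
  4P = (9, 5)
  5P = (3, 2)
  6P = (0, 9)
  7P = (6, 10)
  8P = (2, 7)
Match found at i = 8.

k = 8


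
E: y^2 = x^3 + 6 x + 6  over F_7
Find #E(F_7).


For each x in F_7, count y with y^2 = x^3 + 6 x + 6 mod 7:
  x = 3: RHS = 2, y in [3, 4]  -> 2 point(s)
  x = 5: RHS = 0, y in [0]  -> 1 point(s)
Affine points: 3. Add the point at infinity: total = 4.

#E(F_7) = 4


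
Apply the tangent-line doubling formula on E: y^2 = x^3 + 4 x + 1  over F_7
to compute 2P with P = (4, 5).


Doubling: s = (3 x1^2 + a) / (2 y1)
s = (3*4^2 + 4) / (2*5) mod 7 = 1
x3 = s^2 - 2 x1 mod 7 = 1^2 - 2*4 = 0
y3 = s (x1 - x3) - y1 mod 7 = 1 * (4 - 0) - 5 = 6

2P = (0, 6)


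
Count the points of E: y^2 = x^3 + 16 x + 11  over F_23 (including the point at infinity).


For each x in F_23, count y with y^2 = x^3 + 16 x + 11 mod 23:
  x = 4: RHS = 1, y in [1, 22]  -> 2 point(s)
  x = 5: RHS = 9, y in [3, 20]  -> 2 point(s)
  x = 6: RHS = 1, y in [1, 22]  -> 2 point(s)
  x = 7: RHS = 6, y in [11, 12]  -> 2 point(s)
  x = 11: RHS = 0, y in [0]  -> 1 point(s)
  x = 13: RHS = 1, y in [1, 22]  -> 2 point(s)
  x = 14: RHS = 12, y in [9, 14]  -> 2 point(s)
  x = 16: RHS = 16, y in [4, 19]  -> 2 point(s)
  x = 18: RHS = 13, y in [6, 17]  -> 2 point(s)
Affine points: 17. Add the point at infinity: total = 18.

#E(F_23) = 18


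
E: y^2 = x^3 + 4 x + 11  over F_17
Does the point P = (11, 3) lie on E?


Check whether y^2 = x^3 + 4 x + 11 (mod 17) for (x, y) = (11, 3).
LHS: y^2 = 3^2 mod 17 = 9
RHS: x^3 + 4 x + 11 = 11^3 + 4*11 + 11 mod 17 = 9
LHS = RHS

Yes, on the curve


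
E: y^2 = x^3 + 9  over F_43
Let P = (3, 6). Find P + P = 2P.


Doubling: s = (3 x1^2 + a) / (2 y1)
s = (3*3^2 + 0) / (2*6) mod 43 = 13
x3 = s^2 - 2 x1 mod 43 = 13^2 - 2*3 = 34
y3 = s (x1 - x3) - y1 mod 43 = 13 * (3 - 34) - 6 = 21

2P = (34, 21)


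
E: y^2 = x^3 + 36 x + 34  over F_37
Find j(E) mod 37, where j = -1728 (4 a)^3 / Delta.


Delta = -16(4 a^3 + 27 b^2) mod 37 = 24
-1728 * (4 a)^3 = -1728 * (4*36)^3 mod 37 = 36
j = 36 * 24^(-1) mod 37 = 20

j = 20 (mod 37)


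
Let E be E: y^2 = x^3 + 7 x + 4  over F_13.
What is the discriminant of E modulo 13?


4 a^3 + 27 b^2 = 4*7^3 + 27*4^2 = 1372 + 432 = 1804
Delta = -16 * (1804) = -28864
Delta mod 13 = 9

Delta = 9 (mod 13)


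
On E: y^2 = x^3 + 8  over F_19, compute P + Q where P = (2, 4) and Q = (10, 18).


P != Q, so use the chord formula.
s = (y2 - y1) / (x2 - x1) = (14) / (8) mod 19 = 16
x3 = s^2 - x1 - x2 mod 19 = 16^2 - 2 - 10 = 16
y3 = s (x1 - x3) - y1 mod 19 = 16 * (2 - 16) - 4 = 0

P + Q = (16, 0)


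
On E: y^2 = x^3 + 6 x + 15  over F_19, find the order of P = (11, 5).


Compute successive multiples of P until we hit O:
  1P = (11, 5)
  2P = (6, 18)
  3P = (8, 10)
  4P = (7, 1)
  5P = (2, 4)
  6P = (10, 12)
  7P = (9, 0)
  8P = (10, 7)
  ... (continuing to 14P)
  14P = O

ord(P) = 14


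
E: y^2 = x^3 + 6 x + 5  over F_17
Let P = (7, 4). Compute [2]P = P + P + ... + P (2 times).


k = 2 = 10_2 (binary, LSB first: 01)
Double-and-add from P = (7, 4):
  bit 0 = 0: acc unchanged = O
  bit 1 = 1: acc = O + (3, 13) = (3, 13)

2P = (3, 13)


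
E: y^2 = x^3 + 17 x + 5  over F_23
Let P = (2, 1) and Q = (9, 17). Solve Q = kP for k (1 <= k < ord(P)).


Enumerate multiples of P until we hit Q = (9, 17):
  1P = (2, 1)
  2P = (5, 13)
  3P = (9, 17)
Match found at i = 3.

k = 3


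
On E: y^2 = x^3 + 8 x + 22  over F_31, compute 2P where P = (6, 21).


k = 2 = 10_2 (binary, LSB first: 01)
Double-and-add from P = (6, 21):
  bit 0 = 0: acc unchanged = O
  bit 1 = 1: acc = O + (8, 3) = (8, 3)

2P = (8, 3)


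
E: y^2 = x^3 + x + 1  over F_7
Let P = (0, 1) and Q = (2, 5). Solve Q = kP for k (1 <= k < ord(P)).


Enumerate multiples of P until we hit Q = (2, 5):
  1P = (0, 1)
  2P = (2, 5)
Match found at i = 2.

k = 2


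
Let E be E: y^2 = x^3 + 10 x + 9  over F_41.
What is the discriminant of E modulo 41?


4 a^3 + 27 b^2 = 4*10^3 + 27*9^2 = 4000 + 2187 = 6187
Delta = -16 * (6187) = -98992
Delta mod 41 = 23

Delta = 23 (mod 41)


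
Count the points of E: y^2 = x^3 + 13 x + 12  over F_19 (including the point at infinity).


For each x in F_19, count y with y^2 = x^3 + 13 x + 12 mod 19:
  x = 1: RHS = 7, y in [8, 11]  -> 2 point(s)
  x = 7: RHS = 9, y in [3, 16]  -> 2 point(s)
  x = 8: RHS = 1, y in [1, 18]  -> 2 point(s)
  x = 11: RHS = 4, y in [2, 17]  -> 2 point(s)
  x = 17: RHS = 16, y in [4, 15]  -> 2 point(s)
  x = 18: RHS = 17, y in [6, 13]  -> 2 point(s)
Affine points: 12. Add the point at infinity: total = 13.

#E(F_19) = 13


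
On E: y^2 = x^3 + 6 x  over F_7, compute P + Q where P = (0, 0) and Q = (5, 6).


P != Q, so use the chord formula.
s = (y2 - y1) / (x2 - x1) = (6) / (5) mod 7 = 4
x3 = s^2 - x1 - x2 mod 7 = 4^2 - 0 - 5 = 4
y3 = s (x1 - x3) - y1 mod 7 = 4 * (0 - 4) - 0 = 5

P + Q = (4, 5)


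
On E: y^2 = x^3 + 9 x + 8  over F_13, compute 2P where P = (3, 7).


Doubling: s = (3 x1^2 + a) / (2 y1)
s = (3*3^2 + 9) / (2*7) mod 13 = 10
x3 = s^2 - 2 x1 mod 13 = 10^2 - 2*3 = 3
y3 = s (x1 - x3) - y1 mod 13 = 10 * (3 - 3) - 7 = 6

2P = (3, 6)


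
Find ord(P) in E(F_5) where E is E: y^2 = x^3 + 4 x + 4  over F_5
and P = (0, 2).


Compute successive multiples of P until we hit O:
  1P = (0, 2)
  2P = (1, 2)
  3P = (4, 3)
  4P = (2, 0)
  5P = (4, 2)
  6P = (1, 3)
  7P = (0, 3)
  8P = O

ord(P) = 8


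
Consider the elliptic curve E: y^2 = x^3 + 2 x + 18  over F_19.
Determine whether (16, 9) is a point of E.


Check whether y^2 = x^3 + 2 x + 18 (mod 19) for (x, y) = (16, 9).
LHS: y^2 = 9^2 mod 19 = 5
RHS: x^3 + 2 x + 18 = 16^3 + 2*16 + 18 mod 19 = 4
LHS != RHS

No, not on the curve


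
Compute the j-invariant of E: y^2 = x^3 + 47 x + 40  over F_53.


Delta = -16(4 a^3 + 27 b^2) mod 53 = 17
-1728 * (4 a)^3 = -1728 * (4*47)^3 mod 53 = 30
j = 30 * 17^(-1) mod 53 = 8

j = 8 (mod 53)


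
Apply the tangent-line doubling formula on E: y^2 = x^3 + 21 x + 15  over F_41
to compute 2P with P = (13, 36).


Doubling: s = (3 x1^2 + a) / (2 y1)
s = (3*13^2 + 21) / (2*36) mod 41 = 21
x3 = s^2 - 2 x1 mod 41 = 21^2 - 2*13 = 5
y3 = s (x1 - x3) - y1 mod 41 = 21 * (13 - 5) - 36 = 9

2P = (5, 9)


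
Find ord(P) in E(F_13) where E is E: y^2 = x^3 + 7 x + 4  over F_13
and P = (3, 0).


Compute successive multiples of P until we hit O:
  1P = (3, 0)
  2P = O

ord(P) = 2


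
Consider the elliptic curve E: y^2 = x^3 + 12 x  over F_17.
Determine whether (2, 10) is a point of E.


Check whether y^2 = x^3 + 12 x + 0 (mod 17) for (x, y) = (2, 10).
LHS: y^2 = 10^2 mod 17 = 15
RHS: x^3 + 12 x + 0 = 2^3 + 12*2 + 0 mod 17 = 15
LHS = RHS

Yes, on the curve


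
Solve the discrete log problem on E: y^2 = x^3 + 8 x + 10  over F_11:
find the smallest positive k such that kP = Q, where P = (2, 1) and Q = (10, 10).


Enumerate multiples of P until we hit Q = (10, 10):
  1P = (2, 1)
  2P = (8, 5)
  3P = (10, 1)
  4P = (10, 10)
Match found at i = 4.

k = 4


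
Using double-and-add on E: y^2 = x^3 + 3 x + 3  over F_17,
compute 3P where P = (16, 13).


k = 3 = 11_2 (binary, LSB first: 11)
Double-and-add from P = (16, 13):
  bit 0 = 1: acc = O + (16, 13) = (16, 13)
  bit 1 = 1: acc = (16, 13) + (10, 8) = (12, 13)

3P = (12, 13)


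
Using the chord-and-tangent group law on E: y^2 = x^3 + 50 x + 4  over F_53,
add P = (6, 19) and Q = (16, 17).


P != Q, so use the chord formula.
s = (y2 - y1) / (x2 - x1) = (51) / (10) mod 53 = 21
x3 = s^2 - x1 - x2 mod 53 = 21^2 - 6 - 16 = 48
y3 = s (x1 - x3) - y1 mod 53 = 21 * (6 - 48) - 19 = 0

P + Q = (48, 0)


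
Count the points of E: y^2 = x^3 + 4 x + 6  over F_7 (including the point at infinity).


For each x in F_7, count y with y^2 = x^3 + 4 x + 6 mod 7:
  x = 1: RHS = 4, y in [2, 5]  -> 2 point(s)
  x = 2: RHS = 1, y in [1, 6]  -> 2 point(s)
  x = 4: RHS = 2, y in [3, 4]  -> 2 point(s)
  x = 5: RHS = 4, y in [2, 5]  -> 2 point(s)
  x = 6: RHS = 1, y in [1, 6]  -> 2 point(s)
Affine points: 10. Add the point at infinity: total = 11.

#E(F_7) = 11


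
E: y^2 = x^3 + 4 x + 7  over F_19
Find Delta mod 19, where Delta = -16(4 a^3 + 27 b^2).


4 a^3 + 27 b^2 = 4*4^3 + 27*7^2 = 256 + 1323 = 1579
Delta = -16 * (1579) = -25264
Delta mod 19 = 6

Delta = 6 (mod 19)


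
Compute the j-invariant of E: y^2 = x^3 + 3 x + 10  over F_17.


Delta = -16(4 a^3 + 27 b^2) mod 17 = 3
-1728 * (4 a)^3 = -1728 * (4*3)^3 mod 17 = 15
j = 15 * 3^(-1) mod 17 = 5

j = 5 (mod 17)


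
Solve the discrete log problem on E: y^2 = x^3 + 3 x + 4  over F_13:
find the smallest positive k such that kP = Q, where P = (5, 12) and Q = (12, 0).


Enumerate multiples of P until we hit Q = (12, 0):
  1P = (5, 12)
  2P = (3, 1)
  3P = (6, 2)
  4P = (11, 9)
  5P = (7, 2)
  6P = (0, 2)
  7P = (12, 0)
Match found at i = 7.

k = 7


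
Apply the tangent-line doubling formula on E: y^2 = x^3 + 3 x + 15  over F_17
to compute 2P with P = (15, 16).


Doubling: s = (3 x1^2 + a) / (2 y1)
s = (3*15^2 + 3) / (2*16) mod 17 = 1
x3 = s^2 - 2 x1 mod 17 = 1^2 - 2*15 = 5
y3 = s (x1 - x3) - y1 mod 17 = 1 * (15 - 5) - 16 = 11

2P = (5, 11)


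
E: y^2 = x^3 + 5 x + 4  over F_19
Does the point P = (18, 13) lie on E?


Check whether y^2 = x^3 + 5 x + 4 (mod 19) for (x, y) = (18, 13).
LHS: y^2 = 13^2 mod 19 = 17
RHS: x^3 + 5 x + 4 = 18^3 + 5*18 + 4 mod 19 = 17
LHS = RHS

Yes, on the curve


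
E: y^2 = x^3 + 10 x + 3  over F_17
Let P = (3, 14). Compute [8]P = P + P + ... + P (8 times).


k = 8 = 1000_2 (binary, LSB first: 0001)
Double-and-add from P = (3, 14):
  bit 0 = 0: acc unchanged = O
  bit 1 = 0: acc unchanged = O
  bit 2 = 0: acc unchanged = O
  bit 3 = 1: acc = O + (10, 7) = (10, 7)

8P = (10, 7)


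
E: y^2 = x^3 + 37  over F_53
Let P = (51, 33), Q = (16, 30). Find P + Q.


P != Q, so use the chord formula.
s = (y2 - y1) / (x2 - x1) = (50) / (18) mod 53 = 44
x3 = s^2 - x1 - x2 mod 53 = 44^2 - 51 - 16 = 14
y3 = s (x1 - x3) - y1 mod 53 = 44 * (51 - 14) - 33 = 5

P + Q = (14, 5)


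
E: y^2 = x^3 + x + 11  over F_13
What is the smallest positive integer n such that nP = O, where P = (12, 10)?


Compute successive multiples of P until we hit O:
  1P = (12, 10)
  2P = (1, 0)
  3P = (12, 3)
  4P = O

ord(P) = 4


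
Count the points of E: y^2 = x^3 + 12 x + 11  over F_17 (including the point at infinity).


For each x in F_17, count y with y^2 = x^3 + 12 x + 11 mod 17:
  x = 2: RHS = 9, y in [3, 14]  -> 2 point(s)
  x = 4: RHS = 4, y in [2, 15]  -> 2 point(s)
  x = 5: RHS = 9, y in [3, 14]  -> 2 point(s)
  x = 7: RHS = 13, y in [8, 9]  -> 2 point(s)
  x = 9: RHS = 15, y in [7, 10]  -> 2 point(s)
  x = 10: RHS = 9, y in [3, 14]  -> 2 point(s)
  x = 12: RHS = 13, y in [8, 9]  -> 2 point(s)
  x = 13: RHS = 1, y in [1, 16]  -> 2 point(s)
  x = 14: RHS = 16, y in [4, 13]  -> 2 point(s)
  x = 15: RHS = 13, y in [8, 9]  -> 2 point(s)
  x = 16: RHS = 15, y in [7, 10]  -> 2 point(s)
Affine points: 22. Add the point at infinity: total = 23.

#E(F_17) = 23


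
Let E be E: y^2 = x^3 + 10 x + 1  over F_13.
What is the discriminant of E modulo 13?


4 a^3 + 27 b^2 = 4*10^3 + 27*1^2 = 4000 + 27 = 4027
Delta = -16 * (4027) = -64432
Delta mod 13 = 9

Delta = 9 (mod 13)


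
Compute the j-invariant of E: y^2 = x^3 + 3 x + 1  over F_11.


Delta = -16(4 a^3 + 27 b^2) mod 11 = 7
-1728 * (4 a)^3 = -1728 * (4*3)^3 mod 11 = 10
j = 10 * 7^(-1) mod 11 = 3

j = 3 (mod 11)


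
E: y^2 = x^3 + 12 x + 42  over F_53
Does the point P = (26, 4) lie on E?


Check whether y^2 = x^3 + 12 x + 42 (mod 53) for (x, y) = (26, 4).
LHS: y^2 = 4^2 mod 53 = 16
RHS: x^3 + 12 x + 42 = 26^3 + 12*26 + 42 mod 53 = 16
LHS = RHS

Yes, on the curve


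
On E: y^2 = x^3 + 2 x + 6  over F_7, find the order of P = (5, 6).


Compute successive multiples of P until we hit O:
  1P = (5, 6)
  2P = (4, 1)
  3P = (2, 2)
  4P = (1, 4)
  5P = (3, 2)
  6P = (3, 5)
  7P = (1, 3)
  8P = (2, 5)
  ... (continuing to 11P)
  11P = O

ord(P) = 11


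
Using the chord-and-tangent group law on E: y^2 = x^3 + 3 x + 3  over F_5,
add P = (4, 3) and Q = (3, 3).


P != Q, so use the chord formula.
s = (y2 - y1) / (x2 - x1) = (0) / (4) mod 5 = 0
x3 = s^2 - x1 - x2 mod 5 = 0^2 - 4 - 3 = 3
y3 = s (x1 - x3) - y1 mod 5 = 0 * (4 - 3) - 3 = 2

P + Q = (3, 2)


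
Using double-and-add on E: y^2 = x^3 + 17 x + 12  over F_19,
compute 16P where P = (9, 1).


k = 16 = 10000_2 (binary, LSB first: 00001)
Double-and-add from P = (9, 1):
  bit 0 = 0: acc unchanged = O
  bit 1 = 0: acc unchanged = O
  bit 2 = 0: acc unchanged = O
  bit 3 = 0: acc unchanged = O
  bit 4 = 1: acc = O + (1, 12) = (1, 12)

16P = (1, 12)


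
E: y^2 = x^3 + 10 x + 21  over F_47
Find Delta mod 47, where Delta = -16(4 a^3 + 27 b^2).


4 a^3 + 27 b^2 = 4*10^3 + 27*21^2 = 4000 + 11907 = 15907
Delta = -16 * (15907) = -254512
Delta mod 47 = 40

Delta = 40 (mod 47)


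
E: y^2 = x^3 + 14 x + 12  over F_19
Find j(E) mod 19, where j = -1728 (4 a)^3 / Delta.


Delta = -16(4 a^3 + 27 b^2) mod 19 = 18
-1728 * (4 a)^3 = -1728 * (4*14)^3 mod 19 = 18
j = 18 * 18^(-1) mod 19 = 1

j = 1 (mod 19)


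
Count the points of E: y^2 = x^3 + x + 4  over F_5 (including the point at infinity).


For each x in F_5, count y with y^2 = x^3 + 1 x + 4 mod 5:
  x = 0: RHS = 4, y in [2, 3]  -> 2 point(s)
  x = 1: RHS = 1, y in [1, 4]  -> 2 point(s)
  x = 2: RHS = 4, y in [2, 3]  -> 2 point(s)
  x = 3: RHS = 4, y in [2, 3]  -> 2 point(s)
Affine points: 8. Add the point at infinity: total = 9.

#E(F_5) = 9


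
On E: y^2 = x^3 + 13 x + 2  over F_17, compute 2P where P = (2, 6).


Doubling: s = (3 x1^2 + a) / (2 y1)
s = (3*2^2 + 13) / (2*6) mod 17 = 12
x3 = s^2 - 2 x1 mod 17 = 12^2 - 2*2 = 4
y3 = s (x1 - x3) - y1 mod 17 = 12 * (2 - 4) - 6 = 4

2P = (4, 4)
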